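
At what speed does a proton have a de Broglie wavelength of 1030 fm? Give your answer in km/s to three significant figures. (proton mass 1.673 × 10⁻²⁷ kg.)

v = 385 km/s

p = h/λ = 6.626 × 10⁻³⁴ / 1.030 × 10⁻¹² = 6.433 × 10⁻²² kg·m/s.
v = p/m = 6.433 × 10⁻²² / 1.673 × 10⁻²⁷ = 3.85 × 10⁵ m/s = 385 km/s.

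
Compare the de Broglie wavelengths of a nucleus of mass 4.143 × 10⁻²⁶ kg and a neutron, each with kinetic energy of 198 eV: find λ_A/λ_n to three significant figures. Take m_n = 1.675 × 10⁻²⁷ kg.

λ_A/λ_n = 0.201

At fixed KE, p = √(2mKE) so λ = h/p ∝ 1/√m.
λ_A/λ_n = √(m_n/m_A) = √(1.675 × 10⁻²⁷/4.143 × 10⁻²⁶) = √(0.04043) = 0.201.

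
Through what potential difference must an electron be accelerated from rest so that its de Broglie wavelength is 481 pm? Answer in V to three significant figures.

p = h/λ = 6.626 × 10⁻³⁴ / 4.810 × 10⁻¹⁰ = 1.378 × 10⁻²⁴ kg·m/s.
KE = p²/(2m) = 1.042 × 10⁻¹⁸ J.
V = KE/e = 1.042 × 10⁻¹⁸ / (1.602 × 10⁻¹⁹) = 6.50 V.

V = 6.50 V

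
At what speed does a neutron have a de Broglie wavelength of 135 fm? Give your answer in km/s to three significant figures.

v = 2930 km/s

p = h/λ = 6.626 × 10⁻³⁴ / 1.350 × 10⁻¹³ = 4.908 × 10⁻²¹ kg·m/s.
v = p/m = 4.908 × 10⁻²¹ / 1.675 × 10⁻²⁷ = 2.93 × 10⁶ m/s = 2930 km/s.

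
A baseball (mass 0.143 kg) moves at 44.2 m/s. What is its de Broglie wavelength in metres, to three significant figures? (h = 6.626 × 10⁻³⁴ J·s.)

p = mv = 0.143 × 44.2 = 6.321 kg·m/s.
λ = h/p = 6.626 × 10⁻³⁴ / 6.321 = 1.05 × 10⁻³⁴ m.

λ = 1.05 × 10⁻³⁴ m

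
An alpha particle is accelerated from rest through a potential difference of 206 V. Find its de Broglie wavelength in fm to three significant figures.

λ = 707 fm

KE = 2eV = 2 × 1.602 × 10⁻¹⁹ × 206.0 = 6.600 × 10⁻¹⁷ J.
p = √(2mKE) = √(2 × 6.645 × 10⁻²⁷ × 6.600 × 10⁻¹⁷) = 9.366 × 10⁻²² kg·m/s.
λ = h/p = 6.626 × 10⁻³⁴ / 9.366 × 10⁻²² = 7.07 × 10⁻¹³ m = 707 fm.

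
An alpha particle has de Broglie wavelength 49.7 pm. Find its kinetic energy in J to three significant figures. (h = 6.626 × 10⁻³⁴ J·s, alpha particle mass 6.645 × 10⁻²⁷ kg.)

KE = 1.34 × 10⁻²⁰ J

p = h/λ = 6.626 × 10⁻³⁴ / 4.970 × 10⁻¹¹ = 1.333 × 10⁻²³ kg·m/s.
KE = p²/(2m) = (1.333 × 10⁻²³)² / (2 × 6.645 × 10⁻²⁷) = 1.337 × 10⁻²⁰ J = 1.34 × 10⁻²⁰ J.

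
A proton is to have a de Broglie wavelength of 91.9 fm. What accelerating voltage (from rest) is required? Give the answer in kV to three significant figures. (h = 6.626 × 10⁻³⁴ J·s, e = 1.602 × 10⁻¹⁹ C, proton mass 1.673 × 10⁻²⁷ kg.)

p = h/λ = 6.626 × 10⁻³⁴ / 9.190 × 10⁻¹⁴ = 7.210 × 10⁻²¹ kg·m/s.
KE = p²/(2m) = 1.554 × 10⁻¹⁴ J.
V = KE/e = 1.554 × 10⁻¹⁴ / (1.602 × 10⁻¹⁹) = 97.0 kV.

V = 97.0 kV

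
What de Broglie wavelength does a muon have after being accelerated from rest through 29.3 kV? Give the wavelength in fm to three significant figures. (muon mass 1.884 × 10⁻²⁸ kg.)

λ = 498 fm

KE = eV = 1.602 × 10⁻¹⁹ × 2.930 × 10⁴ = 4.694 × 10⁻¹⁵ J.
p = √(2mKE) = √(2 × 1.884 × 10⁻²⁸ × 4.694 × 10⁻¹⁵) = 1.330 × 10⁻²¹ kg·m/s.
λ = h/p = 6.626 × 10⁻³⁴ / 1.330 × 10⁻²¹ = 4.98 × 10⁻¹³ m = 498 fm.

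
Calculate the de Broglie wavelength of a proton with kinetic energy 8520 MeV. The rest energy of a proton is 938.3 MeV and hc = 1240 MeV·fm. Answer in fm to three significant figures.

Total energy E = KE + m₀c² = 8520 + 938.3 = 9458.3 MeV.
(pc)² = E² − (m₀c²)² = (9458.3)² − (938.3)² = 8.858 × 10⁷ MeV², so pc = 9412 MeV.
λ = hc/(pc) = 1240 MeV·fm / 9412 MeV = 0.132 fm.

λ = 0.132 fm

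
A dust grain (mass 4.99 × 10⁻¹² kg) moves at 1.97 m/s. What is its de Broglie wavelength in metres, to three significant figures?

λ = 6.74 × 10⁻²³ m

p = mv = 4.99 × 10⁻¹² × 1.97 = 9.830 × 10⁻¹² kg·m/s.
λ = h/p = 6.626 × 10⁻³⁴ / 9.830 × 10⁻¹² = 6.74 × 10⁻²³ m.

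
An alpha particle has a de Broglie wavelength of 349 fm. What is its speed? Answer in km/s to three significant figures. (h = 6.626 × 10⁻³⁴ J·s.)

p = h/λ = 6.626 × 10⁻³⁴ / 3.490 × 10⁻¹³ = 1.899 × 10⁻²¹ kg·m/s.
v = p/m = 1.899 × 10⁻²¹ / 6.645 × 10⁻²⁷ = 2.86 × 10⁵ m/s = 286 km/s.

v = 286 km/s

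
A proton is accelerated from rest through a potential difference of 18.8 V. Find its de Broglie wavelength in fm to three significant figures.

KE = eV = 1.602 × 10⁻¹⁹ × 18.80 = 3.012 × 10⁻¹⁸ J.
p = √(2mKE) = √(2 × 1.673 × 10⁻²⁷ × 3.012 × 10⁻¹⁸) = 1.004 × 10⁻²² kg·m/s.
λ = h/p = 6.626 × 10⁻³⁴ / 1.004 × 10⁻²² = 6.60 × 10⁻¹² m = 6600 fm.

λ = 6600 fm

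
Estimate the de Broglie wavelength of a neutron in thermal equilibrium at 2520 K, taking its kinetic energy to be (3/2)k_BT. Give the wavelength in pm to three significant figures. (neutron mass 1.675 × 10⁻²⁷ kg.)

KE = (3/2)k_BT = 1.5 × 1.381 × 10⁻²³ × 2520 = 5.220 × 10⁻²⁰ J.
p = √(2mKE) = √(2 × 1.675 × 10⁻²⁷ × 5.220 × 10⁻²⁰) = 1.322 × 10⁻²³ kg·m/s.
λ = h/p = 5.01 × 10⁻¹¹ m = 50.1 pm.

λ = 50.1 pm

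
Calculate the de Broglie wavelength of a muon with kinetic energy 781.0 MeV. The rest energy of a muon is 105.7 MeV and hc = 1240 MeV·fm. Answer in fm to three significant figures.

Total energy E = KE + m₀c² = 781.0 + 105.7 = 886.7 MeV.
(pc)² = E² − (m₀c²)² = (886.7)² − (105.7)² = 7.751 × 10⁵ MeV², so pc = 880.4 MeV.
λ = hc/(pc) = 1240 MeV·fm / 880.4 MeV = 1.41 fm.

λ = 1.41 fm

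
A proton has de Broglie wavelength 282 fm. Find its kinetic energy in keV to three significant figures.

KE = 10.3 keV

p = h/λ = 6.626 × 10⁻³⁴ / 2.820 × 10⁻¹³ = 2.350 × 10⁻²¹ kg·m/s.
KE = p²/(2m) = (2.350 × 10⁻²¹)² / (2 × 1.673 × 10⁻²⁷) = 1.650 × 10⁻¹⁵ J = 10.3 keV.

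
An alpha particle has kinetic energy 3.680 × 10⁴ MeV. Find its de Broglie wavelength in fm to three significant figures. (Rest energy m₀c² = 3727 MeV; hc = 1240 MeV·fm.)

Total energy E = KE + m₀c² = 3.680 × 10⁴ + 3727 = 40527 MeV.
(pc)² = E² − (m₀c²)² = (40527)² − (3727)² = 1.629 × 10⁹ MeV², so pc = 4.036 × 10⁴ MeV.
λ = hc/(pc) = 1240 MeV·fm / 4.036 × 10⁴ MeV = 0.0307 fm.

λ = 0.0307 fm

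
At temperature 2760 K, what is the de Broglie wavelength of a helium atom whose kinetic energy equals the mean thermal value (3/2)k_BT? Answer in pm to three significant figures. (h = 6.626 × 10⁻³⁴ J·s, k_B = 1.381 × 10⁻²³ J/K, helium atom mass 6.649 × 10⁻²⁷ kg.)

λ = 24.0 pm

KE = (3/2)k_BT = 1.5 × 1.381 × 10⁻²³ × 2760 = 5.717 × 10⁻²⁰ J.
p = √(2mKE) = √(2 × 6.649 × 10⁻²⁷ × 5.717 × 10⁻²⁰) = 2.757 × 10⁻²³ kg·m/s.
λ = h/p = 2.40 × 10⁻¹¹ m = 24.0 pm.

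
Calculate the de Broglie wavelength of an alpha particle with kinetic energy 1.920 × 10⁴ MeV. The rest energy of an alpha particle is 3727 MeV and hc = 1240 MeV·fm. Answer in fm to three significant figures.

λ = 0.0548 fm

Total energy E = KE + m₀c² = 1.920 × 10⁴ + 3727 = 22927 MeV.
(pc)² = E² − (m₀c²)² = (22927)² − (3727)² = 5.118 × 10⁸ MeV², so pc = 2.262 × 10⁴ MeV.
λ = hc/(pc) = 1240 MeV·fm / 2.262 × 10⁴ MeV = 0.0548 fm.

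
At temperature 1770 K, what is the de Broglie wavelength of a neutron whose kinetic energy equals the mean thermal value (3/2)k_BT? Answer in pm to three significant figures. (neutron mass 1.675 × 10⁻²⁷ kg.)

λ = 59.8 pm

KE = (3/2)k_BT = 1.5 × 1.381 × 10⁻²³ × 1770 = 3.667 × 10⁻²⁰ J.
p = √(2mKE) = √(2 × 1.675 × 10⁻²⁷ × 3.667 × 10⁻²⁰) = 1.108 × 10⁻²³ kg·m/s.
λ = h/p = 5.98 × 10⁻¹¹ m = 59.8 pm.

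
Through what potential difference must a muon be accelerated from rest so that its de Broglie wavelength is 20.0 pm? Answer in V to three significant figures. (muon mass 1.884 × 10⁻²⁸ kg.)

p = h/λ = 6.626 × 10⁻³⁴ / 2.000 × 10⁻¹¹ = 3.313 × 10⁻²³ kg·m/s.
KE = p²/(2m) = 2.913 × 10⁻¹⁸ J.
V = KE/e = 2.913 × 10⁻¹⁸ / (1.602 × 10⁻¹⁹) = 18.2 V.

V = 18.2 V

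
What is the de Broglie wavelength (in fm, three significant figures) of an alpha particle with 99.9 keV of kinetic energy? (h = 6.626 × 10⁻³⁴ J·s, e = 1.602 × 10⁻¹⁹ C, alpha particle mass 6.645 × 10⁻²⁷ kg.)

λ = 45.4 fm

KE = 99.9 keV = 1.600 × 10⁻¹⁴ J.
p = √(2mKE) = √(2 × 6.645 × 10⁻²⁷ × 1.600 × 10⁻¹⁴) = 1.458 × 10⁻²⁰ kg·m/s.
λ = h/p = 6.626 × 10⁻³⁴ / 1.458 × 10⁻²⁰ = 4.54 × 10⁻¹⁴ m = 45.4 fm.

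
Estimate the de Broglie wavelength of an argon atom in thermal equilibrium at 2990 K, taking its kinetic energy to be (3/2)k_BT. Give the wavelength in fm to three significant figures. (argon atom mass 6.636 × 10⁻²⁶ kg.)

KE = (3/2)k_BT = 1.5 × 1.381 × 10⁻²³ × 2990 = 6.194 × 10⁻²⁰ J.
p = √(2mKE) = √(2 × 6.636 × 10⁻²⁶ × 6.194 × 10⁻²⁰) = 9.067 × 10⁻²³ kg·m/s.
λ = h/p = 7.31 × 10⁻¹² m = 7310 fm.

λ = 7310 fm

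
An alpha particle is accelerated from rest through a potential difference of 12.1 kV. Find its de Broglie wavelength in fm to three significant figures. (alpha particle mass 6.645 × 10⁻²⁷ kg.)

λ = 92.3 fm

KE = 2eV = 2 × 1.602 × 10⁻¹⁹ × 1.210 × 10⁴ = 3.877 × 10⁻¹⁵ J.
p = √(2mKE) = √(2 × 6.645 × 10⁻²⁷ × 3.877 × 10⁻¹⁵) = 7.178 × 10⁻²¹ kg·m/s.
λ = h/p = 6.626 × 10⁻³⁴ / 7.178 × 10⁻²¹ = 9.23 × 10⁻¹⁴ m = 92.3 fm.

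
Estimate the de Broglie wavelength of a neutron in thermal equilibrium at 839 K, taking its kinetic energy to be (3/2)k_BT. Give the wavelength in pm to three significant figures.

KE = (3/2)k_BT = 1.5 × 1.381 × 10⁻²³ × 839 = 1.738 × 10⁻²⁰ J.
p = √(2mKE) = √(2 × 1.675 × 10⁻²⁷ × 1.738 × 10⁻²⁰) = 7.630 × 10⁻²⁴ kg·m/s.
λ = h/p = 8.68 × 10⁻¹¹ m = 86.8 pm.

λ = 86.8 pm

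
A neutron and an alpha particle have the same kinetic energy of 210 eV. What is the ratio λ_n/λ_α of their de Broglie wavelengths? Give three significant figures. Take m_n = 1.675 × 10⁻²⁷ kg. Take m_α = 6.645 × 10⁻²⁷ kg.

At fixed KE, p = √(2mKE) so λ = h/p ∝ 1/√m.
λ_n/λ_α = √(m_α/m_n) = √(6.645 × 10⁻²⁷/1.675 × 10⁻²⁷) = √(3.967) = 1.99.

λ_n/λ_α = 1.99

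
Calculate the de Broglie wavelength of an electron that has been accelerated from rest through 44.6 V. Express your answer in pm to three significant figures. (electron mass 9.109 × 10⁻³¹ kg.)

λ = 184 pm

KE = eV = 1.602 × 10⁻¹⁹ × 44.60 = 7.145 × 10⁻¹⁸ J.
p = √(2mKE) = √(2 × 9.109 × 10⁻³¹ × 7.145 × 10⁻¹⁸) = 3.608 × 10⁻²⁴ kg·m/s.
λ = h/p = 6.626 × 10⁻³⁴ / 3.608 × 10⁻²⁴ = 1.84 × 10⁻¹⁰ m = 184 pm.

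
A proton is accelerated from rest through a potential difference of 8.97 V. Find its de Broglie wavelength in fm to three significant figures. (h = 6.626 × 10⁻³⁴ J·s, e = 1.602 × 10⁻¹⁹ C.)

λ = 9560 fm

KE = eV = 1.602 × 10⁻¹⁹ × 8.970 = 1.437 × 10⁻¹⁸ J.
p = √(2mKE) = √(2 × 1.673 × 10⁻²⁷ × 1.437 × 10⁻¹⁸) = 6.934 × 10⁻²³ kg·m/s.
λ = h/p = 6.626 × 10⁻³⁴ / 6.934 × 10⁻²³ = 9.56 × 10⁻¹² m = 9560 fm.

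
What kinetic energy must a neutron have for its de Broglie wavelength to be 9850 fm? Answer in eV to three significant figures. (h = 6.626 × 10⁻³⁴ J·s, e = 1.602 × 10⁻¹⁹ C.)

KE = 8.43 eV

p = h/λ = 6.626 × 10⁻³⁴ / 9.850 × 10⁻¹² = 6.727 × 10⁻²³ kg·m/s.
KE = p²/(2m) = (6.727 × 10⁻²³)² / (2 × 1.675 × 10⁻²⁷) = 1.351 × 10⁻¹⁸ J = 8.43 eV.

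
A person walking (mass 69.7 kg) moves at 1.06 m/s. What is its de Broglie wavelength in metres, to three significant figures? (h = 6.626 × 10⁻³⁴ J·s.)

λ = 8.97 × 10⁻³⁶ m

p = mv = 69.7 × 1.06 = 7.388 × 10¹ kg·m/s.
λ = h/p = 6.626 × 10⁻³⁴ / 7.388 × 10¹ = 8.97 × 10⁻³⁶ m.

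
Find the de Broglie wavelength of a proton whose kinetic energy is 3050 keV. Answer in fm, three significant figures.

λ = 16.4 fm

KE = 3050 keV = 4.886 × 10⁻¹³ J.
p = √(2mKE) = √(2 × 1.673 × 10⁻²⁷ × 4.886 × 10⁻¹³) = 4.043 × 10⁻²⁰ kg·m/s.
λ = h/p = 6.626 × 10⁻³⁴ / 4.043 × 10⁻²⁰ = 1.64 × 10⁻¹⁴ m = 16.4 fm.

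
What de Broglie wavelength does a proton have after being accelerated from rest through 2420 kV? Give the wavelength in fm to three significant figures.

KE = eV = 1.602 × 10⁻¹⁹ × 2.420 × 10⁶ = 3.877 × 10⁻¹³ J.
p = √(2mKE) = √(2 × 1.673 × 10⁻²⁷ × 3.877 × 10⁻¹³) = 3.602 × 10⁻²⁰ kg·m/s.
λ = h/p = 6.626 × 10⁻³⁴ / 3.602 × 10⁻²⁰ = 1.84 × 10⁻¹⁴ m = 18.4 fm.

λ = 18.4 fm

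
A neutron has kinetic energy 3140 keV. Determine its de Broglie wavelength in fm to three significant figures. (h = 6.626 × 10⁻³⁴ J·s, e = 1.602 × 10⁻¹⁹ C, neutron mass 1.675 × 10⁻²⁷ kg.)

λ = 16.1 fm

KE = 3140 keV = 5.030 × 10⁻¹³ J.
p = √(2mKE) = √(2 × 1.675 × 10⁻²⁷ × 5.030 × 10⁻¹³) = 4.105 × 10⁻²⁰ kg·m/s.
λ = h/p = 6.626 × 10⁻³⁴ / 4.105 × 10⁻²⁰ = 1.61 × 10⁻¹⁴ m = 16.1 fm.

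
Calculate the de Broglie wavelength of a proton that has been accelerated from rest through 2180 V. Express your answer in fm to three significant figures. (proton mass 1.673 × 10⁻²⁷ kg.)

λ = 613 fm

KE = eV = 1.602 × 10⁻¹⁹ × 2180 = 3.492 × 10⁻¹⁶ J.
p = √(2mKE) = √(2 × 1.673 × 10⁻²⁷ × 3.492 × 10⁻¹⁶) = 1.081 × 10⁻²¹ kg·m/s.
λ = h/p = 6.626 × 10⁻³⁴ / 1.081 × 10⁻²¹ = 6.13 × 10⁻¹³ m = 613 fm.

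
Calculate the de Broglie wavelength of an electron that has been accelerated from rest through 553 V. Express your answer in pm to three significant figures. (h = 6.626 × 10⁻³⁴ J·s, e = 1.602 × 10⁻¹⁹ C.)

KE = eV = 1.602 × 10⁻¹⁹ × 553.0 = 8.859 × 10⁻¹⁷ J.
p = √(2mKE) = √(2 × 9.109 × 10⁻³¹ × 8.859 × 10⁻¹⁷) = 1.270 × 10⁻²³ kg·m/s.
λ = h/p = 6.626 × 10⁻³⁴ / 1.270 × 10⁻²³ = 5.22 × 10⁻¹¹ m = 52.2 pm.

λ = 52.2 pm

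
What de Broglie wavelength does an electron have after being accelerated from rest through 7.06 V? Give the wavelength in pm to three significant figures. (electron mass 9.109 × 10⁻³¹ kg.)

KE = eV = 1.602 × 10⁻¹⁹ × 7.060 = 1.131 × 10⁻¹⁸ J.
p = √(2mKE) = √(2 × 9.109 × 10⁻³¹ × 1.131 × 10⁻¹⁸) = 1.435 × 10⁻²⁴ kg·m/s.
λ = h/p = 6.626 × 10⁻³⁴ / 1.435 × 10⁻²⁴ = 4.62 × 10⁻¹⁰ m = 462 pm.

λ = 462 pm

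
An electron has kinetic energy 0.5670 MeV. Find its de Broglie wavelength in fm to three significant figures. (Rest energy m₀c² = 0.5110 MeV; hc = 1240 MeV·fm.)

Total energy E = KE + m₀c² = 0.5670 + 0.5110 = 1.0780 MeV.
(pc)² = E² − (m₀c²)² = (1.0780)² − (0.5110)² = 0.9010 MeV², so pc = 0.9492 MeV.
λ = hc/(pc) = 1240 MeV·fm / 0.9492 MeV = 1310 fm.

λ = 1310 fm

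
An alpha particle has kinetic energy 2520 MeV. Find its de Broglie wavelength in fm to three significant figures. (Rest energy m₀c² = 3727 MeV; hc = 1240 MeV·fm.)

Total energy E = KE + m₀c² = 2520 + 3727 = 6247 MeV.
(pc)² = E² − (m₀c²)² = (6247)² − (3727)² = 2.513 × 10⁷ MeV², so pc = 5013 MeV.
λ = hc/(pc) = 1240 MeV·fm / 5013 MeV = 0.247 fm.

λ = 0.247 fm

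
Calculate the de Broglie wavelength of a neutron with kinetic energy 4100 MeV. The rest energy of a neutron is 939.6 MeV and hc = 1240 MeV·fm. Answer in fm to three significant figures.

Total energy E = KE + m₀c² = 4100 + 939.6 = 5039.6 MeV.
(pc)² = E² − (m₀c²)² = (5039.6)² − (939.6)² = 2.451 × 10⁷ MeV², so pc = 4951 MeV.
λ = hc/(pc) = 1240 MeV·fm / 4951 MeV = 0.250 fm.

λ = 0.250 fm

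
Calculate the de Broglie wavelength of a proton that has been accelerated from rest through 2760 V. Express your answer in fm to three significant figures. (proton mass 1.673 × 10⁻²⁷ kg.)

KE = eV = 1.602 × 10⁻¹⁹ × 2760 = 4.422 × 10⁻¹⁶ J.
p = √(2mKE) = √(2 × 1.673 × 10⁻²⁷ × 4.422 × 10⁻¹⁶) = 1.216 × 10⁻²¹ kg·m/s.
λ = h/p = 6.626 × 10⁻³⁴ / 1.216 × 10⁻²¹ = 5.45 × 10⁻¹³ m = 545 fm.

λ = 545 fm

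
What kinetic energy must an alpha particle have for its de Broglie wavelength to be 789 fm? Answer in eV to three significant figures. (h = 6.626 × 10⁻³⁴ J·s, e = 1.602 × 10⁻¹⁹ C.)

p = h/λ = 6.626 × 10⁻³⁴ / 7.890 × 10⁻¹³ = 8.398 × 10⁻²² kg·m/s.
KE = p²/(2m) = (8.398 × 10⁻²²)² / (2 × 6.645 × 10⁻²⁷) = 5.307 × 10⁻¹⁷ J = 331 eV.

KE = 331 eV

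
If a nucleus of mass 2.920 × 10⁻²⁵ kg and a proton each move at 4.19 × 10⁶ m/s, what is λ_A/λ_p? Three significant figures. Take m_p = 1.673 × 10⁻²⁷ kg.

λ_A/λ_p = 5.73 × 10⁻³

At fixed v, p = mv so λ = h/(mv) ∝ 1/m.
λ_A/λ_p = m_p/m_A = 1.673 × 10⁻²⁷/2.920 × 10⁻²⁵ = 5.73 × 10⁻³.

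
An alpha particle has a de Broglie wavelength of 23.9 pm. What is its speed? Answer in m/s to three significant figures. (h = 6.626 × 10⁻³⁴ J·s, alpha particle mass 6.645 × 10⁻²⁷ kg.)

v = 4170 m/s

p = h/λ = 6.626 × 10⁻³⁴ / 2.390 × 10⁻¹¹ = 2.772 × 10⁻²³ kg·m/s.
v = p/m = 2.772 × 10⁻²³ / 6.645 × 10⁻²⁷ = 4.17 × 10³ m/s = 4170 m/s.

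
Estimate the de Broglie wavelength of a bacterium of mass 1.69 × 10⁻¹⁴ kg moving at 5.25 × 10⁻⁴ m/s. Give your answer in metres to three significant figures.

p = mv = 1.69 × 10⁻¹⁴ × 5.25 × 10⁻⁴ = 8.873 × 10⁻¹⁸ kg·m/s.
λ = h/p = 6.626 × 10⁻³⁴ / 8.873 × 10⁻¹⁸ = 7.47 × 10⁻¹⁷ m.

λ = 7.47 × 10⁻¹⁷ m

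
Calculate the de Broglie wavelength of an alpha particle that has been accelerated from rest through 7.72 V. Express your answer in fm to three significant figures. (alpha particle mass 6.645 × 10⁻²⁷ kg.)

KE = 2eV = 2 × 1.602 × 10⁻¹⁹ × 7.720 = 2.473 × 10⁻¹⁸ J.
p = √(2mKE) = √(2 × 6.645 × 10⁻²⁷ × 2.473 × 10⁻¹⁸) = 1.813 × 10⁻²² kg·m/s.
λ = h/p = 6.626 × 10⁻³⁴ / 1.813 × 10⁻²² = 3.65 × 10⁻¹² m = 3650 fm.

λ = 3650 fm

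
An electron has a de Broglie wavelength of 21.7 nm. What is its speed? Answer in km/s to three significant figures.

p = h/λ = 6.626 × 10⁻³⁴ / 2.170 × 10⁻⁸ = 3.053 × 10⁻²⁶ kg·m/s.
v = p/m = 3.053 × 10⁻²⁶ / 9.109 × 10⁻³¹ = 3.35 × 10⁴ m/s = 33.5 km/s.

v = 33.5 km/s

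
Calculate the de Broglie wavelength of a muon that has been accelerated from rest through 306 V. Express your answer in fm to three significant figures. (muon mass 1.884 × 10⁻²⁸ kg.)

λ = 4880 fm

KE = eV = 1.602 × 10⁻¹⁹ × 306.0 = 4.902 × 10⁻¹⁷ J.
p = √(2mKE) = √(2 × 1.884 × 10⁻²⁸ × 4.902 × 10⁻¹⁷) = 1.359 × 10⁻²² kg·m/s.
λ = h/p = 6.626 × 10⁻³⁴ / 1.359 × 10⁻²² = 4.88 × 10⁻¹² m = 4880 fm.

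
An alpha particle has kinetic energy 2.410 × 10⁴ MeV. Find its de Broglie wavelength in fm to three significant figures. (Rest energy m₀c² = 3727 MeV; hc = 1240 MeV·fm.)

Total energy E = KE + m₀c² = 2.410 × 10⁴ + 3727 = 27827 MeV.
(pc)² = E² − (m₀c²)² = (27827)² − (3727)² = 7.605 × 10⁸ MeV², so pc = 2.758 × 10⁴ MeV.
λ = hc/(pc) = 1240 MeV·fm / 2.758 × 10⁴ MeV = 0.0450 fm.

λ = 0.0450 fm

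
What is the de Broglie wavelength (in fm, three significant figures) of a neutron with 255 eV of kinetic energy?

KE = 255 eV = 4.085 × 10⁻¹⁷ J.
p = √(2mKE) = √(2 × 1.675 × 10⁻²⁷ × 4.085 × 10⁻¹⁷) = 3.699 × 10⁻²² kg·m/s.
λ = h/p = 6.626 × 10⁻³⁴ / 3.699 × 10⁻²² = 1.79 × 10⁻¹² m = 1790 fm.

λ = 1790 fm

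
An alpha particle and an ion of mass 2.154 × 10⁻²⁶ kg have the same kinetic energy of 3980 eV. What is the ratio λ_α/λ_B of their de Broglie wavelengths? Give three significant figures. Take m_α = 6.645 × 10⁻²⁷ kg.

λ_α/λ_B = 1.80

At fixed KE, p = √(2mKE) so λ = h/p ∝ 1/√m.
λ_α/λ_B = √(m_B/m_α) = √(2.154 × 10⁻²⁶/6.645 × 10⁻²⁷) = √(3.242) = 1.80.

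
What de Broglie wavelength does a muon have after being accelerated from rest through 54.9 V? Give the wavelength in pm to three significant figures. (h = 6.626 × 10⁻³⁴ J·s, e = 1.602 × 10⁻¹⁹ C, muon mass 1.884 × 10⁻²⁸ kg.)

KE = eV = 1.602 × 10⁻¹⁹ × 54.90 = 8.795 × 10⁻¹⁸ J.
p = √(2mKE) = √(2 × 1.884 × 10⁻²⁸ × 8.795 × 10⁻¹⁸) = 5.757 × 10⁻²³ kg·m/s.
λ = h/p = 6.626 × 10⁻³⁴ / 5.757 × 10⁻²³ = 1.15 × 10⁻¹¹ m = 11.5 pm.

λ = 11.5 pm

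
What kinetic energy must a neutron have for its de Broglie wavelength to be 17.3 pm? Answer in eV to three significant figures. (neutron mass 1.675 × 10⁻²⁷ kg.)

p = h/λ = 6.626 × 10⁻³⁴ / 1.730 × 10⁻¹¹ = 3.830 × 10⁻²³ kg·m/s.
KE = p²/(2m) = (3.830 × 10⁻²³)² / (2 × 1.675 × 10⁻²⁷) = 4.379 × 10⁻¹⁹ J = 2.73 eV.

KE = 2.73 eV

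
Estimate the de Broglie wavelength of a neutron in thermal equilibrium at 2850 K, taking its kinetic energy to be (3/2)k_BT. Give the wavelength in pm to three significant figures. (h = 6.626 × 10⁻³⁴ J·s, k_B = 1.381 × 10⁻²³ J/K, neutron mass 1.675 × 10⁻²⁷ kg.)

KE = (3/2)k_BT = 1.5 × 1.381 × 10⁻²³ × 2850 = 5.904 × 10⁻²⁰ J.
p = √(2mKE) = √(2 × 1.675 × 10⁻²⁷ × 5.904 × 10⁻²⁰) = 1.406 × 10⁻²³ kg·m/s.
λ = h/p = 4.71 × 10⁻¹¹ m = 47.1 pm.

λ = 47.1 pm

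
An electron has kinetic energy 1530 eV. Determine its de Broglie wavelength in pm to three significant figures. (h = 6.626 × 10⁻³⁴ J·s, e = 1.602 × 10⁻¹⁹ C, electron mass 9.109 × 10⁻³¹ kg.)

λ = 31.4 pm

KE = 1530 eV = 2.451 × 10⁻¹⁶ J.
p = √(2mKE) = √(2 × 9.109 × 10⁻³¹ × 2.451 × 10⁻¹⁶) = 2.113 × 10⁻²³ kg·m/s.
λ = h/p = 6.626 × 10⁻³⁴ / 2.113 × 10⁻²³ = 3.14 × 10⁻¹¹ m = 31.4 pm.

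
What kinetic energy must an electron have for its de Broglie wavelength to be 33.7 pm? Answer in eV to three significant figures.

KE = 1320 eV

p = h/λ = 6.626 × 10⁻³⁴ / 3.370 × 10⁻¹¹ = 1.966 × 10⁻²³ kg·m/s.
KE = p²/(2m) = (1.966 × 10⁻²³)² / (2 × 9.109 × 10⁻³¹) = 2.122 × 10⁻¹⁶ J = 1320 eV.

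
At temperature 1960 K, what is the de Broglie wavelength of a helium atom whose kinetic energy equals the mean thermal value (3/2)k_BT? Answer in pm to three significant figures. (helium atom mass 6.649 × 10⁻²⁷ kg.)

λ = 28.5 pm

KE = (3/2)k_BT = 1.5 × 1.381 × 10⁻²³ × 1960 = 4.060 × 10⁻²⁰ J.
p = √(2mKE) = √(2 × 6.649 × 10⁻²⁷ × 4.060 × 10⁻²⁰) = 2.324 × 10⁻²³ kg·m/s.
λ = h/p = 2.85 × 10⁻¹¹ m = 28.5 pm.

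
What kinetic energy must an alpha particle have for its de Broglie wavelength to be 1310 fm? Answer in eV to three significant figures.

KE = 120 eV

p = h/λ = 6.626 × 10⁻³⁴ / 1.310 × 10⁻¹² = 5.058 × 10⁻²² kg·m/s.
KE = p²/(2m) = (5.058 × 10⁻²²)² / (2 × 6.645 × 10⁻²⁷) = 1.925 × 10⁻¹⁷ J = 120 eV.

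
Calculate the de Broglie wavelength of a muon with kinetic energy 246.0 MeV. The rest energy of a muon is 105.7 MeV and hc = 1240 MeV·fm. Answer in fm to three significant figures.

λ = 3.70 fm

Total energy E = KE + m₀c² = 246.0 + 105.7 = 351.7 MeV.
(pc)² = E² − (m₀c²)² = (351.7)² − (105.7)² = 1.125 × 10⁵ MeV², so pc = 335.4 MeV.
λ = hc/(pc) = 1240 MeV·fm / 335.4 MeV = 3.70 fm.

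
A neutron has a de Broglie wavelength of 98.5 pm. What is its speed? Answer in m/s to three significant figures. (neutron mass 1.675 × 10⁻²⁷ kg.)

p = h/λ = 6.626 × 10⁻³⁴ / 9.850 × 10⁻¹¹ = 6.727 × 10⁻²⁴ kg·m/s.
v = p/m = 6.727 × 10⁻²⁴ / 1.675 × 10⁻²⁷ = 4.02 × 10³ m/s = 4020 m/s.

v = 4020 m/s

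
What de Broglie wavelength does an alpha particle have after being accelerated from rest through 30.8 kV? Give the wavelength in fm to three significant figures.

λ = 57.9 fm

KE = 2eV = 2 × 1.602 × 10⁻¹⁹ × 3.080 × 10⁴ = 9.868 × 10⁻¹⁵ J.
p = √(2mKE) = √(2 × 6.645 × 10⁻²⁷ × 9.868 × 10⁻¹⁵) = 1.145 × 10⁻²⁰ kg·m/s.
λ = h/p = 6.626 × 10⁻³⁴ / 1.145 × 10⁻²⁰ = 5.79 × 10⁻¹⁴ m = 57.9 fm.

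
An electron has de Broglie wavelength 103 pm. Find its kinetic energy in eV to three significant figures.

p = h/λ = 6.626 × 10⁻³⁴ / 1.030 × 10⁻¹⁰ = 6.433 × 10⁻²⁴ kg·m/s.
KE = p²/(2m) = (6.433 × 10⁻²⁴)² / (2 × 9.109 × 10⁻³¹) = 2.272 × 10⁻¹⁷ J = 142 eV.

KE = 142 eV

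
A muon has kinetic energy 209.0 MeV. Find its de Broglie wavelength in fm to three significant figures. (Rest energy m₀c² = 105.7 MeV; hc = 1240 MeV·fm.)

λ = 4.18 fm

Total energy E = KE + m₀c² = 209.0 + 105.7 = 314.7 MeV.
(pc)² = E² − (m₀c²)² = (314.7)² − (105.7)² = 8.786 × 10⁴ MeV², so pc = 296.4 MeV.
λ = hc/(pc) = 1240 MeV·fm / 296.4 MeV = 4.18 fm.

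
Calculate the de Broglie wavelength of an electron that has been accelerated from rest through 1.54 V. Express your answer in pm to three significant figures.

λ = 988 pm

KE = eV = 1.602 × 10⁻¹⁹ × 1.540 = 2.467 × 10⁻¹⁹ J.
p = √(2mKE) = √(2 × 9.109 × 10⁻³¹ × 2.467 × 10⁻¹⁹) = 6.704 × 10⁻²⁵ kg·m/s.
λ = h/p = 6.626 × 10⁻³⁴ / 6.704 × 10⁻²⁵ = 9.88 × 10⁻¹⁰ m = 988 pm.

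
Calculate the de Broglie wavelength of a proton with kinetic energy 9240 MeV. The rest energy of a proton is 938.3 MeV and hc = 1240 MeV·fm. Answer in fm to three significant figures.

λ = 0.122 fm

Total energy E = KE + m₀c² = 9240 + 938.3 = 10178.3 MeV.
(pc)² = E² − (m₀c²)² = (10178.3)² − (938.3)² = 1.027 × 10⁸ MeV², so pc = 1.013 × 10⁴ MeV.
λ = hc/(pc) = 1240 MeV·fm / 1.013 × 10⁴ MeV = 0.122 fm.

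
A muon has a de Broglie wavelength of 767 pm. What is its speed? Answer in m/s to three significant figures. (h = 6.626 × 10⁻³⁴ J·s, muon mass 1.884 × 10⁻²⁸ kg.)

v = 4590 m/s

p = h/λ = 6.626 × 10⁻³⁴ / 7.670 × 10⁻¹⁰ = 8.639 × 10⁻²⁵ kg·m/s.
v = p/m = 8.639 × 10⁻²⁵ / 1.884 × 10⁻²⁸ = 4.59 × 10³ m/s = 4590 m/s.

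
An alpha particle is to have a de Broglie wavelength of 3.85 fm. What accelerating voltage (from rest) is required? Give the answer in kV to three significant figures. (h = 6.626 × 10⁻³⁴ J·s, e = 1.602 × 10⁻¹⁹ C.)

p = h/λ = 6.626 × 10⁻³⁴ / 3.850 × 10⁻¹⁵ = 1.721 × 10⁻¹⁹ kg·m/s.
KE = p²/(2m) = 2.229 × 10⁻¹² J.
V = KE/2e = 2.229 × 10⁻¹² / (2 × 1.602 × 10⁻¹⁹) = 6960 kV.

V = 6960 kV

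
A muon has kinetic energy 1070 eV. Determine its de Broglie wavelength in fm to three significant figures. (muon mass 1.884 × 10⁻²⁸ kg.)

λ = 2610 fm

KE = 1070 eV = 1.714 × 10⁻¹⁶ J.
p = √(2mKE) = √(2 × 1.884 × 10⁻²⁸ × 1.714 × 10⁻¹⁶) = 2.541 × 10⁻²² kg·m/s.
λ = h/p = 6.626 × 10⁻³⁴ / 2.541 × 10⁻²² = 2.61 × 10⁻¹² m = 2610 fm.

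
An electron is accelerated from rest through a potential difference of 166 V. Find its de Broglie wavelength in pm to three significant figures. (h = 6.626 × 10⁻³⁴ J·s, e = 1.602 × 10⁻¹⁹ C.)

KE = eV = 1.602 × 10⁻¹⁹ × 166.0 = 2.659 × 10⁻¹⁷ J.
p = √(2mKE) = √(2 × 9.109 × 10⁻³¹ × 2.659 × 10⁻¹⁷) = 6.960 × 10⁻²⁴ kg·m/s.
λ = h/p = 6.626 × 10⁻³⁴ / 6.960 × 10⁻²⁴ = 9.52 × 10⁻¹¹ m = 95.2 pm.

λ = 95.2 pm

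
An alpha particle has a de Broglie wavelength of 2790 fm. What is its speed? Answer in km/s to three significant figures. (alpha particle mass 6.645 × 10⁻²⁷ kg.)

p = h/λ = 6.626 × 10⁻³⁴ / 2.790 × 10⁻¹² = 2.375 × 10⁻²² kg·m/s.
v = p/m = 2.375 × 10⁻²² / 6.645 × 10⁻²⁷ = 3.57 × 10⁴ m/s = 35.7 km/s.

v = 35.7 km/s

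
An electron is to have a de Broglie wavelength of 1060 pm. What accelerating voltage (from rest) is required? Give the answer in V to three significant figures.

p = h/λ = 6.626 × 10⁻³⁴ / 1.060 × 10⁻⁹ = 6.251 × 10⁻²⁵ kg·m/s.
KE = p²/(2m) = 2.145 × 10⁻¹⁹ J.
V = KE/e = 2.145 × 10⁻¹⁹ / (1.602 × 10⁻¹⁹) = 1.34 V.

V = 1.34 V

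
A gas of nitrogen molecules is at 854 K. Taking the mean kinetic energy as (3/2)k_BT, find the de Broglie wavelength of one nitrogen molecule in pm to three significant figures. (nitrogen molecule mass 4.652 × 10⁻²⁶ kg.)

KE = (3/2)k_BT = 1.5 × 1.381 × 10⁻²³ × 854 = 1.769 × 10⁻²⁰ J.
p = √(2mKE) = √(2 × 4.652 × 10⁻²⁶ × 1.769 × 10⁻²⁰) = 4.057 × 10⁻²³ kg·m/s.
λ = h/p = 1.63 × 10⁻¹¹ m = 16.3 pm.

λ = 16.3 pm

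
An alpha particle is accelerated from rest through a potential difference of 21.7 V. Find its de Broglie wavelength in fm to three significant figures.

λ = 2180 fm

KE = 2eV = 2 × 1.602 × 10⁻¹⁹ × 21.70 = 6.953 × 10⁻¹⁸ J.
p = √(2mKE) = √(2 × 6.645 × 10⁻²⁷ × 6.953 × 10⁻¹⁸) = 3.040 × 10⁻²² kg·m/s.
λ = h/p = 6.626 × 10⁻³⁴ / 3.040 × 10⁻²² = 2.18 × 10⁻¹² m = 2180 fm.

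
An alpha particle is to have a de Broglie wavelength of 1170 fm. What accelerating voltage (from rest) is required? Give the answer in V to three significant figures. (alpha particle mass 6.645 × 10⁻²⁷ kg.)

p = h/λ = 6.626 × 10⁻³⁴ / 1.170 × 10⁻¹² = 5.663 × 10⁻²² kg·m/s.
KE = p²/(2m) = 2.413 × 10⁻¹⁷ J.
V = KE/2e = 2.413 × 10⁻¹⁷ / (2 × 1.602 × 10⁻¹⁹) = 75.3 V.

V = 75.3 V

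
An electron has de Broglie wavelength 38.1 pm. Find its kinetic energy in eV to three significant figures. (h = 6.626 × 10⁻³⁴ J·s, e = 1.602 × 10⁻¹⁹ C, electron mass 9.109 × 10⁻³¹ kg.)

p = h/λ = 6.626 × 10⁻³⁴ / 3.810 × 10⁻¹¹ = 1.739 × 10⁻²³ kg·m/s.
KE = p²/(2m) = (1.739 × 10⁻²³)² / (2 × 9.109 × 10⁻³¹) = 1.660 × 10⁻¹⁶ J = 1040 eV.

KE = 1040 eV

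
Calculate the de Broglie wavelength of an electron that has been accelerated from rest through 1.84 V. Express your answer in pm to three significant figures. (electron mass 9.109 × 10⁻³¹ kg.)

KE = eV = 1.602 × 10⁻¹⁹ × 1.840 = 2.948 × 10⁻¹⁹ J.
p = √(2mKE) = √(2 × 9.109 × 10⁻³¹ × 2.948 × 10⁻¹⁹) = 7.328 × 10⁻²⁵ kg·m/s.
λ = h/p = 6.626 × 10⁻³⁴ / 7.328 × 10⁻²⁵ = 9.04 × 10⁻¹⁰ m = 904 pm.

λ = 904 pm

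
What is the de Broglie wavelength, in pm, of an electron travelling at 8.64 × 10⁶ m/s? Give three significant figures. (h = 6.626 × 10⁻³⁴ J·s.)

λ = 84.2 pm

p = mv = 9.109 × 10⁻³¹ × 8.64 × 10⁶ = 7.870 × 10⁻²⁴ kg·m/s.
λ = h/p = 6.626 × 10⁻³⁴ / 7.870 × 10⁻²⁴ = 8.42 × 10⁻¹¹ m = 84.2 pm.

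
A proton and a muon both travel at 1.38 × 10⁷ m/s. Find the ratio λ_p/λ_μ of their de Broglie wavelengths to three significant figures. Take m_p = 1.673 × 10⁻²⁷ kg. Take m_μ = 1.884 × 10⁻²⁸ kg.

At fixed v, p = mv so λ = h/(mv) ∝ 1/m.
λ_p/λ_μ = m_μ/m_p = 1.884 × 10⁻²⁸/1.673 × 10⁻²⁷ = 0.113.

λ_p/λ_μ = 0.113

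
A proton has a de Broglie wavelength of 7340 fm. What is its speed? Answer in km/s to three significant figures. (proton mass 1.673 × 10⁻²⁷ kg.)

p = h/λ = 6.626 × 10⁻³⁴ / 7.340 × 10⁻¹² = 9.027 × 10⁻²³ kg·m/s.
v = p/m = 9.027 × 10⁻²³ / 1.673 × 10⁻²⁷ = 5.40 × 10⁴ m/s = 54.0 km/s.

v = 54.0 km/s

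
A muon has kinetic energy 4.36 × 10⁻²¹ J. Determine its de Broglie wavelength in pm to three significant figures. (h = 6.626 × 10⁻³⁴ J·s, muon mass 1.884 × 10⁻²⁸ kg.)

λ = 517 pm

p = √(2mKE) = √(2 × 1.884 × 10⁻²⁸ × 4.360 × 10⁻²¹) = 1.282 × 10⁻²⁴ kg·m/s.
λ = h/p = 6.626 × 10⁻³⁴ / 1.282 × 10⁻²⁴ = 5.17 × 10⁻¹⁰ m = 517 pm.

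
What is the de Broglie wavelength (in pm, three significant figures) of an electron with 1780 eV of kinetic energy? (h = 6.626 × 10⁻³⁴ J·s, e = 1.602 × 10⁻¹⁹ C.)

λ = 29.1 pm

KE = 1780 eV = 2.852 × 10⁻¹⁶ J.
p = √(2mKE) = √(2 × 9.109 × 10⁻³¹ × 2.852 × 10⁻¹⁶) = 2.279 × 10⁻²³ kg·m/s.
λ = h/p = 6.626 × 10⁻³⁴ / 2.279 × 10⁻²³ = 2.91 × 10⁻¹¹ m = 29.1 pm.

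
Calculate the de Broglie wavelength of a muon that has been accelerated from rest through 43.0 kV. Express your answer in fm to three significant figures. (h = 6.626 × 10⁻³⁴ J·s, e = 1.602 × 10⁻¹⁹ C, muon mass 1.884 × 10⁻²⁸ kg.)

λ = 411 fm

KE = eV = 1.602 × 10⁻¹⁹ × 4.300 × 10⁴ = 6.889 × 10⁻¹⁵ J.
p = √(2mKE) = √(2 × 1.884 × 10⁻²⁸ × 6.889 × 10⁻¹⁵) = 1.611 × 10⁻²¹ kg·m/s.
λ = h/p = 6.626 × 10⁻³⁴ / 1.611 × 10⁻²¹ = 4.11 × 10⁻¹³ m = 411 fm.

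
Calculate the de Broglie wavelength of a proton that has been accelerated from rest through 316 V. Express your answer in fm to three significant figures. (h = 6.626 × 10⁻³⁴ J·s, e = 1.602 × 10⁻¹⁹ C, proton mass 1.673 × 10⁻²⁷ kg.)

λ = 1610 fm

KE = eV = 1.602 × 10⁻¹⁹ × 316.0 = 5.062 × 10⁻¹⁷ J.
p = √(2mKE) = √(2 × 1.673 × 10⁻²⁷ × 5.062 × 10⁻¹⁷) = 4.116 × 10⁻²² kg·m/s.
λ = h/p = 6.626 × 10⁻³⁴ / 4.116 × 10⁻²² = 1.61 × 10⁻¹² m = 1610 fm.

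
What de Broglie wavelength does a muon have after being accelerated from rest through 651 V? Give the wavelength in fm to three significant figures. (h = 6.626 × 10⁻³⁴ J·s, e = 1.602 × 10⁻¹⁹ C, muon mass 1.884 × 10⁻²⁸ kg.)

KE = eV = 1.602 × 10⁻¹⁹ × 651.0 = 1.043 × 10⁻¹⁶ J.
p = √(2mKE) = √(2 × 1.884 × 10⁻²⁸ × 1.043 × 10⁻¹⁶) = 1.982 × 10⁻²² kg·m/s.
λ = h/p = 6.626 × 10⁻³⁴ / 1.982 × 10⁻²² = 3.34 × 10⁻¹² m = 3340 fm.

λ = 3340 fm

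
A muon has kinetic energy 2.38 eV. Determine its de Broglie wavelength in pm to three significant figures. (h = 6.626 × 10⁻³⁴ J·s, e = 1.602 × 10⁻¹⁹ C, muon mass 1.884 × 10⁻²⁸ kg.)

λ = 55.3 pm

KE = 2.38 eV = 3.813 × 10⁻¹⁹ J.
p = √(2mKE) = √(2 × 1.884 × 10⁻²⁸ × 3.813 × 10⁻¹⁹) = 1.199 × 10⁻²³ kg·m/s.
λ = h/p = 6.626 × 10⁻³⁴ / 1.199 × 10⁻²³ = 5.53 × 10⁻¹¹ m = 55.3 pm.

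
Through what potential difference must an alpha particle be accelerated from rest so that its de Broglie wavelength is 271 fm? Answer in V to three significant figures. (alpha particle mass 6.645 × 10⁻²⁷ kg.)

V = 1400 V

p = h/λ = 6.626 × 10⁻³⁴ / 2.710 × 10⁻¹³ = 2.445 × 10⁻²¹ kg·m/s.
KE = p²/(2m) = 4.498 × 10⁻¹⁶ J.
V = KE/2e = 4.498 × 10⁻¹⁶ / (2 × 1.602 × 10⁻¹⁹) = 1400 V.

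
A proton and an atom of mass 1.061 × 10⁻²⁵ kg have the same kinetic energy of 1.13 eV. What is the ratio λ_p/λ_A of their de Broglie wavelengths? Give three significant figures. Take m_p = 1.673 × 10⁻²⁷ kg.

λ_p/λ_A = 7.96

At fixed KE, p = √(2mKE) so λ = h/p ∝ 1/√m.
λ_p/λ_A = √(m_A/m_p) = √(1.061 × 10⁻²⁵/1.673 × 10⁻²⁷) = √(63.42) = 7.96.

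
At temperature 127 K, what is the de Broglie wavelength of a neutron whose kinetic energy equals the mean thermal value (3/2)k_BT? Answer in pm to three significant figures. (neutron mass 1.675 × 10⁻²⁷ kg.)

KE = (3/2)k_BT = 1.5 × 1.381 × 10⁻²³ × 127 = 2.631 × 10⁻²¹ J.
p = √(2mKE) = √(2 × 1.675 × 10⁻²⁷ × 2.631 × 10⁻²¹) = 2.969 × 10⁻²⁴ kg·m/s.
λ = h/p = 2.23 × 10⁻¹⁰ m = 223 pm.

λ = 223 pm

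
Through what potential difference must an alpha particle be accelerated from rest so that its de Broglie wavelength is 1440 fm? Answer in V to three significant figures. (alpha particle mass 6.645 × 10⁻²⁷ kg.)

V = 49.7 V

p = h/λ = 6.626 × 10⁻³⁴ / 1.440 × 10⁻¹² = 4.601 × 10⁻²² kg·m/s.
KE = p²/(2m) = 1.593 × 10⁻¹⁷ J.
V = KE/2e = 1.593 × 10⁻¹⁷ / (2 × 1.602 × 10⁻¹⁹) = 49.7 V.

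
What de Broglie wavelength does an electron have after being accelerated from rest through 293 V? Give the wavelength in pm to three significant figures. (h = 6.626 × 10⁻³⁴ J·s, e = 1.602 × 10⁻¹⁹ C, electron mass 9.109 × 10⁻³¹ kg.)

KE = eV = 1.602 × 10⁻¹⁹ × 293.0 = 4.694 × 10⁻¹⁷ J.
p = √(2mKE) = √(2 × 9.109 × 10⁻³¹ × 4.694 × 10⁻¹⁷) = 9.247 × 10⁻²⁴ kg·m/s.
λ = h/p = 6.626 × 10⁻³⁴ / 9.247 × 10⁻²⁴ = 7.17 × 10⁻¹¹ m = 71.7 pm.

λ = 71.7 pm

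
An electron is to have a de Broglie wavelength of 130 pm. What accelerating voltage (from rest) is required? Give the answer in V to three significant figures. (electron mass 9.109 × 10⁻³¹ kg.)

p = h/λ = 6.626 × 10⁻³⁴ / 1.300 × 10⁻¹⁰ = 5.097 × 10⁻²⁴ kg·m/s.
KE = p²/(2m) = 1.426 × 10⁻¹⁷ J.
V = KE/e = 1.426 × 10⁻¹⁷ / (1.602 × 10⁻¹⁹) = 89.0 V.

V = 89.0 V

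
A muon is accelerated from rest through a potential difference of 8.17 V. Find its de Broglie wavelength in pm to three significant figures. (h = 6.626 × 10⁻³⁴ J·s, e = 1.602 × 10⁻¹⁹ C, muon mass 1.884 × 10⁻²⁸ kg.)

λ = 29.8 pm

KE = eV = 1.602 × 10⁻¹⁹ × 8.170 = 1.309 × 10⁻¹⁸ J.
p = √(2mKE) = √(2 × 1.884 × 10⁻²⁸ × 1.309 × 10⁻¹⁸) = 2.221 × 10⁻²³ kg·m/s.
λ = h/p = 6.626 × 10⁻³⁴ / 2.221 × 10⁻²³ = 2.98 × 10⁻¹¹ m = 29.8 pm.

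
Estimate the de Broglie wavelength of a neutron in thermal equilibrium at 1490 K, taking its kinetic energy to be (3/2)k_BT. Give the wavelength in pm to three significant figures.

KE = (3/2)k_BT = 1.5 × 1.381 × 10⁻²³ × 1490 = 3.087 × 10⁻²⁰ J.
p = √(2mKE) = √(2 × 1.675 × 10⁻²⁷ × 3.087 × 10⁻²⁰) = 1.017 × 10⁻²³ kg·m/s.
λ = h/p = 6.52 × 10⁻¹¹ m = 65.2 pm.

λ = 65.2 pm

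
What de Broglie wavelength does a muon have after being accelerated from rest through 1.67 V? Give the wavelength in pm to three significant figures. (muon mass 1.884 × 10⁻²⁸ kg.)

λ = 66.0 pm

KE = eV = 1.602 × 10⁻¹⁹ × 1.670 = 2.675 × 10⁻¹⁹ J.
p = √(2mKE) = √(2 × 1.884 × 10⁻²⁸ × 2.675 × 10⁻¹⁹) = 1.004 × 10⁻²³ kg·m/s.
λ = h/p = 6.626 × 10⁻³⁴ / 1.004 × 10⁻²³ = 6.60 × 10⁻¹¹ m = 66.0 pm.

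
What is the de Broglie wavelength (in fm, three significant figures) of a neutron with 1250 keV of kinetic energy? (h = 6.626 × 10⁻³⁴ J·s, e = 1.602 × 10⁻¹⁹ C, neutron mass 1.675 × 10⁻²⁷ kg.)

KE = 1250 keV = 2.003 × 10⁻¹³ J.
p = √(2mKE) = √(2 × 1.675 × 10⁻²⁷ × 2.003 × 10⁻¹³) = 2.590 × 10⁻²⁰ kg·m/s.
λ = h/p = 6.626 × 10⁻³⁴ / 2.590 × 10⁻²⁰ = 2.56 × 10⁻¹⁴ m = 25.6 fm.

λ = 25.6 fm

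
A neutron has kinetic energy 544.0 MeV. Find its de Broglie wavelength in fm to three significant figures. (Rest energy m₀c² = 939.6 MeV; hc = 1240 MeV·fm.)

λ = 1.08 fm

Total energy E = KE + m₀c² = 544.0 + 939.6 = 1483.6 MeV.
(pc)² = E² − (m₀c²)² = (1483.6)² − (939.6)² = 1.318 × 10⁶ MeV², so pc = 1148 MeV.
λ = hc/(pc) = 1240 MeV·fm / 1148 MeV = 1.08 fm.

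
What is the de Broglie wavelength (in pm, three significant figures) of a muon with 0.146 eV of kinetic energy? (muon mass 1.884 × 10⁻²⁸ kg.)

KE = 0.146 eV = 2.339 × 10⁻²⁰ J.
p = √(2mKE) = √(2 × 1.884 × 10⁻²⁸ × 2.339 × 10⁻²⁰) = 2.969 × 10⁻²⁴ kg·m/s.
λ = h/p = 6.626 × 10⁻³⁴ / 2.969 × 10⁻²⁴ = 2.23 × 10⁻¹⁰ m = 223 pm.

λ = 223 pm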